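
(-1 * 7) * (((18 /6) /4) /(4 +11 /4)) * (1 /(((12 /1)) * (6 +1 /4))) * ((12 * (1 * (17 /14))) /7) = -34 /1575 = -0.02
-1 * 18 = -18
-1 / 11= -0.09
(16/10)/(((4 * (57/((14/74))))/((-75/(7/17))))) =-170/703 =-0.24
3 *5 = 15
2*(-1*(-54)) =108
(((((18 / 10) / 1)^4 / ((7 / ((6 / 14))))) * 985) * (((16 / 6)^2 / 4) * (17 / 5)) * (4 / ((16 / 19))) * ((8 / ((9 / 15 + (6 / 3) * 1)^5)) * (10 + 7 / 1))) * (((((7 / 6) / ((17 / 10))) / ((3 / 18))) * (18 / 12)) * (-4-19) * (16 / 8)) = -5911147.60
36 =36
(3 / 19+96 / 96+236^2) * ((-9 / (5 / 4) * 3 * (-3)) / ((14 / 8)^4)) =12539308032 / 32585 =384818.41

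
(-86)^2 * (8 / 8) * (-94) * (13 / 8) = -1129739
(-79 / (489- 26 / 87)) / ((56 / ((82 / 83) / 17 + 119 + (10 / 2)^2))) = -99789087 / 239965948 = -0.42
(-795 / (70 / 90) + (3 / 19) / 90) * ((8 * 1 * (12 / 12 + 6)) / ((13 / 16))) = -261013952 / 3705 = -70449.11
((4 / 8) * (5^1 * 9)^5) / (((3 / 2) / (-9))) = -553584375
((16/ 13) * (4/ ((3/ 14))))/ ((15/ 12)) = 3584/ 195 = 18.38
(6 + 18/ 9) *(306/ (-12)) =-204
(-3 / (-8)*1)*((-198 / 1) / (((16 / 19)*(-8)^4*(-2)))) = 5643 / 524288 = 0.01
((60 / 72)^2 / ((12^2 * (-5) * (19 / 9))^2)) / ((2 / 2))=0.00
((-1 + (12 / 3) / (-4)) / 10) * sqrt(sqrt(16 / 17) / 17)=-2 * 17^(1 / 4) / 85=-0.05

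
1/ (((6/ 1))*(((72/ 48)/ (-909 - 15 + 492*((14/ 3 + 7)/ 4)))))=511/ 9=56.78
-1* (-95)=95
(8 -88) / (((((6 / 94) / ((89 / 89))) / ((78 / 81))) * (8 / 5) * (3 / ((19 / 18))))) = -580450 / 2187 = -265.41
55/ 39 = 1.41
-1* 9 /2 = -9 /2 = -4.50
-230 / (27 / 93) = -7130 / 9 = -792.22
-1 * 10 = -10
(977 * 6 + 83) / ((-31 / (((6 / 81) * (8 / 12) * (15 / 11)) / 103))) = -118900 / 948321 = -0.13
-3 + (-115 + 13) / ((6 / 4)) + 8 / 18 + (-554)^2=2761609 / 9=306845.44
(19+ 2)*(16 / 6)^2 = 448 / 3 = 149.33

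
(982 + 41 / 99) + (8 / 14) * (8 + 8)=687149 / 693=991.56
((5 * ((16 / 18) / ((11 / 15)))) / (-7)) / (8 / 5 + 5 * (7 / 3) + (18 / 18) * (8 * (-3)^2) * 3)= -1000 / 264803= -0.00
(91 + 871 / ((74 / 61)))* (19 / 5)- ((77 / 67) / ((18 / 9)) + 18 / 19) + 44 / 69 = 9988013816 / 3249969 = 3073.26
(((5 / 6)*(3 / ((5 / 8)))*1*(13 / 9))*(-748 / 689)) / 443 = -0.01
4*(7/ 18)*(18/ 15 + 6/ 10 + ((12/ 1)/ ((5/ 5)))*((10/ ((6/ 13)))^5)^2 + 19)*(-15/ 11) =-376956813649638033448/ 649539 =-580345158103882.96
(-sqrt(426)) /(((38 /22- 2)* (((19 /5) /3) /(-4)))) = -220* sqrt(426) /19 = -238.99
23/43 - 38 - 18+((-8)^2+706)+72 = 33821/43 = 786.53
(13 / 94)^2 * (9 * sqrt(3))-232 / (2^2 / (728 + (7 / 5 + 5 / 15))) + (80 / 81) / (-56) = -119990102 / 2835 + 1521 * sqrt(3) / 8836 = -42324.25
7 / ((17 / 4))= 28 / 17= 1.65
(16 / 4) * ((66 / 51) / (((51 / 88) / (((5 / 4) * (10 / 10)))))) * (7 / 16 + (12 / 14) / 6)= 39325 / 6069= 6.48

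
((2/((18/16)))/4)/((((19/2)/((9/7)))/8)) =64/133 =0.48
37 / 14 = 2.64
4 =4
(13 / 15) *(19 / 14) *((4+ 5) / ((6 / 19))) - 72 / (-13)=71089 / 1820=39.06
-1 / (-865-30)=1 / 895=0.00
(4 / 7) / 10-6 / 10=-19 / 35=-0.54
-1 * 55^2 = -3025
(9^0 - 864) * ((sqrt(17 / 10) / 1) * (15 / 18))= -863 * sqrt(170) / 12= -937.68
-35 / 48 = -0.73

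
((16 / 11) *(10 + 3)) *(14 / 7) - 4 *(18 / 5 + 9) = -692 / 55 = -12.58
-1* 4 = -4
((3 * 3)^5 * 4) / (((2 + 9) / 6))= 1417176 / 11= 128834.18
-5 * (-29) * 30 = 4350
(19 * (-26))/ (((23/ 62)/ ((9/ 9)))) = -30628/ 23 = -1331.65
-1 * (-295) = 295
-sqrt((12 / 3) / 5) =-2*sqrt(5) / 5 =-0.89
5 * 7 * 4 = 140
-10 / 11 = -0.91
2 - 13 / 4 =-5 / 4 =-1.25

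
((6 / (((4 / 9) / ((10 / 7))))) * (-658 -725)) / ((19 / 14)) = -373410 / 19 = -19653.16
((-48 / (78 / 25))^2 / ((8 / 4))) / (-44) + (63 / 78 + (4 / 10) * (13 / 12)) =-40394 / 27885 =-1.45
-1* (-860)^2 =-739600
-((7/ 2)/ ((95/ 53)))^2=-137641/ 36100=-3.81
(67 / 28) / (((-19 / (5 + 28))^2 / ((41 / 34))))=8.70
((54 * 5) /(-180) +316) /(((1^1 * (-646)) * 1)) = -37 /76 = -0.49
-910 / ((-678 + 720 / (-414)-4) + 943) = -3.51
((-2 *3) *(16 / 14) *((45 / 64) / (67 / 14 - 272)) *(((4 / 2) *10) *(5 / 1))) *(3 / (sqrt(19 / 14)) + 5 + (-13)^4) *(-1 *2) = -128547000 / 1247 - 13500 *sqrt(266) / 23693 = -103094.30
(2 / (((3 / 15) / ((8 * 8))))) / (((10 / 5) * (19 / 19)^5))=320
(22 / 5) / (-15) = -22 / 75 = -0.29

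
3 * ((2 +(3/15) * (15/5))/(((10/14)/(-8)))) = -2184/25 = -87.36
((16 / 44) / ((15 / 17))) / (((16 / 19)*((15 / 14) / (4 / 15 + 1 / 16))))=178619 / 1188000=0.15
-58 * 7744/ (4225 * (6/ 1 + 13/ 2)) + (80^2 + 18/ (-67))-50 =6341.23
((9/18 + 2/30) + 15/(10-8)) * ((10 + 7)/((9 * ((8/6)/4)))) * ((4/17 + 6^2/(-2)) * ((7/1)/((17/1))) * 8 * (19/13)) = -38880688/9945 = -3909.57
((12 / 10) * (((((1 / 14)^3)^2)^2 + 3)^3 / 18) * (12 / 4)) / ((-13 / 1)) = -4920090016649110367615297484243246678970369 / 11844661151192093813871114937307448045731840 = -0.42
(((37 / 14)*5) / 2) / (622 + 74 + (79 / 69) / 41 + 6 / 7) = 104673 / 11040332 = 0.01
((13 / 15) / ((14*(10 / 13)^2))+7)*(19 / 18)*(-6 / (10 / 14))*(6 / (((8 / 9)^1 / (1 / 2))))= -8504229 / 40000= -212.61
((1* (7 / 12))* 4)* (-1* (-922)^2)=-5950588 / 3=-1983529.33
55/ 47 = 1.17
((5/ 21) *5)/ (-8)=-25/ 168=-0.15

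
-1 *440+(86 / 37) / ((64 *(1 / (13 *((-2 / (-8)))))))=-2083281 / 4736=-439.88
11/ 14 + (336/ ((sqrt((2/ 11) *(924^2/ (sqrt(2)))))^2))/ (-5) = 11/ 14 - sqrt(2)/ 2310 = 0.79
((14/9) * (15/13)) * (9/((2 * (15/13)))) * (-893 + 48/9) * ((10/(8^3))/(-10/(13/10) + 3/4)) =1211665/69312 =17.48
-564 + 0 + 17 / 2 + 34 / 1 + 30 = -983 / 2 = -491.50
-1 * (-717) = 717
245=245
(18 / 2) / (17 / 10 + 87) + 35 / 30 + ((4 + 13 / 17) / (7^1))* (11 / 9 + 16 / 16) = 1761091 / 633318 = 2.78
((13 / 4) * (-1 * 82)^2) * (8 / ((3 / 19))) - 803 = 3319247 / 3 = 1106415.67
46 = 46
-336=-336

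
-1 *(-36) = 36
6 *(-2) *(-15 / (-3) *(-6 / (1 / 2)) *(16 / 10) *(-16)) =-18432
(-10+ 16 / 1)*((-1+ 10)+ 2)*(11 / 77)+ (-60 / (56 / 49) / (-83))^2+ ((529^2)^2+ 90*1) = 15105562592078803 / 192892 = 78310985380.83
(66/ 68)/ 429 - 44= -44.00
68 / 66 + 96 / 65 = 5378 / 2145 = 2.51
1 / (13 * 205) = 1 / 2665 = 0.00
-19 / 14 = -1.36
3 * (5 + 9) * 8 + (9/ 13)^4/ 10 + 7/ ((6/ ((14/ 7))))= 338.36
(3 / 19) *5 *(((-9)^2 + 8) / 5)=267 / 19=14.05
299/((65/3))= 69/5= 13.80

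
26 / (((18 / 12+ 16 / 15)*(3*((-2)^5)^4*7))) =0.00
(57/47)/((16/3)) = 171/752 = 0.23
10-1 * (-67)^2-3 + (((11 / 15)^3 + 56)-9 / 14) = -209140241 / 47250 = -4426.25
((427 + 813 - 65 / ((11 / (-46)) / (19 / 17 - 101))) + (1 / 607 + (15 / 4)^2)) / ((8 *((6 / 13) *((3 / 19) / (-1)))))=11616522919261 / 261524736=44418.45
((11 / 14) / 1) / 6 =11 / 84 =0.13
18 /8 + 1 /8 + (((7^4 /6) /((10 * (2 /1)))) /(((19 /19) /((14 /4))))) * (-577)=-9697069 /240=-40404.45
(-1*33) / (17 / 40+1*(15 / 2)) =-1320 / 317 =-4.16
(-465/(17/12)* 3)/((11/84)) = -1406160/187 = -7519.57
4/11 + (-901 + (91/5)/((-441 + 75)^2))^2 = 4005960668090633531/4934657732400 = 811801.12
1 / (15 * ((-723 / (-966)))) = 322 / 3615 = 0.09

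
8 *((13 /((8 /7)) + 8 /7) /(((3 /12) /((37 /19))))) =103748 /133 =780.06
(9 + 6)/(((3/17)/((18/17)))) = 90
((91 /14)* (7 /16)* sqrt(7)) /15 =91* sqrt(7) /480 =0.50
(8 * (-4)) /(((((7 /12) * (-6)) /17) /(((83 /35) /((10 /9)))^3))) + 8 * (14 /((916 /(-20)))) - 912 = 5125766325112 /8591078125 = 596.64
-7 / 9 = -0.78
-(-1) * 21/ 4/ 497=3/ 284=0.01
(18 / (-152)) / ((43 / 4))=-9 / 817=-0.01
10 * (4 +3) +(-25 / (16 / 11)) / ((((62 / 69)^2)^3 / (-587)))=19238.81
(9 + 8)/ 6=17/ 6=2.83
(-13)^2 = 169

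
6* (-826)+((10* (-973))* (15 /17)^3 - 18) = -57276012 /4913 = -11658.05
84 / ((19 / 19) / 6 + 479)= 504 / 2875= 0.18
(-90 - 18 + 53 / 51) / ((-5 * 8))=1091 / 408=2.67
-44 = -44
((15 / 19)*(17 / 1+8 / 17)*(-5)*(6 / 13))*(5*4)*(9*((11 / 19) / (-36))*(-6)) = -44104500 / 79781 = -552.82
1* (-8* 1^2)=-8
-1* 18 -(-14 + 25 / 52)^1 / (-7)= -7255 / 364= -19.93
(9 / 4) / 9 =0.25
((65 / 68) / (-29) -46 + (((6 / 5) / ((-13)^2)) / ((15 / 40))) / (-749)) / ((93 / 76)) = -1091611726003 / 29018061345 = -37.62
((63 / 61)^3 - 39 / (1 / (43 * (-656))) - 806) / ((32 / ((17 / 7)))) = 4241871028961 / 50843744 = 83429.56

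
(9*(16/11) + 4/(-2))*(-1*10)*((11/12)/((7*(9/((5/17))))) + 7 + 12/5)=-36863459/35343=-1043.02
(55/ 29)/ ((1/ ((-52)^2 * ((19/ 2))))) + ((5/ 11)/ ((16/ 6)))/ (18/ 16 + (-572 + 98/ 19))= 445458559365/ 9143497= 48718.62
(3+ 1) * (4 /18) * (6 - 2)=32 /9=3.56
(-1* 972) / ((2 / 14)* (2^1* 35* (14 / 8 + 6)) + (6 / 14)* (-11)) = -13608 / 1019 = -13.35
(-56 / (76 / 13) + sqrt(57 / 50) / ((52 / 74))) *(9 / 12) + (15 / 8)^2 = -4461 / 1216 + 111 *sqrt(114) / 1040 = -2.53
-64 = -64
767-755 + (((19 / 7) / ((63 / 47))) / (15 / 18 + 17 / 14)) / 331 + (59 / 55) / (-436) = 86013229133 / 7167454140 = 12.00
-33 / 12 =-11 / 4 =-2.75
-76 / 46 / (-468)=19 / 5382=0.00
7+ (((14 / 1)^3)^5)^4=585709328057096652672532224032955891605231761913348157820228102782983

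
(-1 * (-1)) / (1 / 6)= 6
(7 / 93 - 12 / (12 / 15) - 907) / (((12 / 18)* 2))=-85739 / 124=-691.44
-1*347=-347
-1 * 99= -99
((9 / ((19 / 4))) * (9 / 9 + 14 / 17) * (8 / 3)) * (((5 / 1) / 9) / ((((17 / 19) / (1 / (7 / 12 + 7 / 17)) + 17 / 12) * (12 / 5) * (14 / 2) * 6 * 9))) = 0.00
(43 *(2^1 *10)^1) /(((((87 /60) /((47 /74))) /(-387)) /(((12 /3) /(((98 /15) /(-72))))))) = 337878864000 /52577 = 6426362.55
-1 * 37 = -37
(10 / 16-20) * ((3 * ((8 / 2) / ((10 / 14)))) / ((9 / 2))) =-217 / 3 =-72.33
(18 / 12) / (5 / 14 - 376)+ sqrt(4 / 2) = -7 / 1753+ sqrt(2) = 1.41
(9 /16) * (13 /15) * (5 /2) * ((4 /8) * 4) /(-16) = -39 /256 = -0.15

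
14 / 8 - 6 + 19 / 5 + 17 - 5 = 231 / 20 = 11.55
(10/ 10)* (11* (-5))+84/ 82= -2213/ 41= -53.98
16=16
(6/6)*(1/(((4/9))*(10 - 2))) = 9/32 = 0.28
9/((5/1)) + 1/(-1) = 4/5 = 0.80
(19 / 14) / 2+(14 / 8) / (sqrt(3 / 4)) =19 / 28+7 * sqrt(3) / 6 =2.70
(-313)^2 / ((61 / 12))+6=19278.59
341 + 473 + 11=825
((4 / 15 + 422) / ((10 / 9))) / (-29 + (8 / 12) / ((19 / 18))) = -180519 / 13475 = -13.40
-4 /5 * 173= -692 /5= -138.40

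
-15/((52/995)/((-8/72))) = 4975/156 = 31.89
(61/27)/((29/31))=1891/783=2.42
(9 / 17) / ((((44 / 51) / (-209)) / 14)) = -3591 / 2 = -1795.50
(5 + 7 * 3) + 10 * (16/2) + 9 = 115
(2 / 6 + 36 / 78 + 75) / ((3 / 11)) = 277.91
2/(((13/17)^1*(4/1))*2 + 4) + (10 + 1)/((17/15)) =14479/1462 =9.90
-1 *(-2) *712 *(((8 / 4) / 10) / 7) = 40.69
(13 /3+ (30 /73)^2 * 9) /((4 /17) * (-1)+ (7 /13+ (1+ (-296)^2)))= 20680517 /309563059488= 0.00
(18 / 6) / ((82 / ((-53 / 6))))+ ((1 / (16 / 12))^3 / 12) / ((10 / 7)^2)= -321119 / 1049600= -0.31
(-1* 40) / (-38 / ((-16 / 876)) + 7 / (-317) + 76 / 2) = -5072 / 268623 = -0.02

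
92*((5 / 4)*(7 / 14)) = 57.50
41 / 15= 2.73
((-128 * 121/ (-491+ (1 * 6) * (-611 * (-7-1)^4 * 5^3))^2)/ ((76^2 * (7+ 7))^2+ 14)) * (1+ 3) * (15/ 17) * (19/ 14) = -0.00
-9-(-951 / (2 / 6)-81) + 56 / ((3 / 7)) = 9167 / 3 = 3055.67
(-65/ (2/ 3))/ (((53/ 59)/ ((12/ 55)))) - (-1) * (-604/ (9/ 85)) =-30055474/ 5247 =-5728.13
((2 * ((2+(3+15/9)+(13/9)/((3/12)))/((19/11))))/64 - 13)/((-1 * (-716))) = -4369/244872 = -0.02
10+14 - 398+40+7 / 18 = -6005 / 18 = -333.61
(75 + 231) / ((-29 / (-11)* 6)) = 19.34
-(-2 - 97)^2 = -9801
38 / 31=1.23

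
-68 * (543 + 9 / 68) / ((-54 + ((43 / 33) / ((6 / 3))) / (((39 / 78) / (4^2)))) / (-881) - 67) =1073753109 / 1946797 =551.55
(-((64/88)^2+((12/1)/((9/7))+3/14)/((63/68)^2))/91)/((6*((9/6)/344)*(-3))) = 40425121472/24779407653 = 1.63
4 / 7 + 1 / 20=87 / 140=0.62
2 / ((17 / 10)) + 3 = 71 / 17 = 4.18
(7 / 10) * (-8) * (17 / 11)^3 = -137564 / 6655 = -20.67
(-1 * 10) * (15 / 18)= -25 / 3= -8.33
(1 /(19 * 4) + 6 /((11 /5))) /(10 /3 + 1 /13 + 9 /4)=89349 /184547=0.48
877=877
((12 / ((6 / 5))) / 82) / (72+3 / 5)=25 / 14883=0.00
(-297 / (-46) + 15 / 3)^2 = 131.25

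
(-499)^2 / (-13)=-249001 / 13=-19153.92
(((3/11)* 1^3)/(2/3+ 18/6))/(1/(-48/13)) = -432/1573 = -0.27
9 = 9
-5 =-5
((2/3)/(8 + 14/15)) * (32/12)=40/201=0.20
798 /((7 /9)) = 1026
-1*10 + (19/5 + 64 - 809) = -3756/5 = -751.20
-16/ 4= -4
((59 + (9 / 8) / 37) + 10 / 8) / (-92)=-17843 / 27232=-0.66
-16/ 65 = -0.25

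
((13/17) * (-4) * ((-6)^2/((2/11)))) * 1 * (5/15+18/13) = -17688/17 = -1040.47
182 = 182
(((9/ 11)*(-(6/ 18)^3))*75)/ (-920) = 5/ 2024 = 0.00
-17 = -17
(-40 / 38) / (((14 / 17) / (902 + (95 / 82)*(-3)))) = -1148.49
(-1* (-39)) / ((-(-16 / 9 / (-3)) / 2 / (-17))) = 17901 / 8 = 2237.62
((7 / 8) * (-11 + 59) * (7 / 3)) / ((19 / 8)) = 784 / 19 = 41.26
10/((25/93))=186/5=37.20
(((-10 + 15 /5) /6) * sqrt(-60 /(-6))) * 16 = -56 * sqrt(10) /3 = -59.03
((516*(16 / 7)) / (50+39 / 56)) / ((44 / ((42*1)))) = 693504 / 31229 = 22.21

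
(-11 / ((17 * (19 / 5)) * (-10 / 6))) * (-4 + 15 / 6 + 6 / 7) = -0.07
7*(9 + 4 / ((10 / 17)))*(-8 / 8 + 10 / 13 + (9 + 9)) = 127743 / 65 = 1965.28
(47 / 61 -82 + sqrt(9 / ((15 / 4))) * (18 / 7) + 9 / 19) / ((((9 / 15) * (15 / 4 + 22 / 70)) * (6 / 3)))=-32758600 / 1978413 + 120 * sqrt(15) / 569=-15.74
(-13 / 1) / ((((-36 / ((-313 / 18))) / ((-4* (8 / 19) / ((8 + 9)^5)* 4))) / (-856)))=-55729024 / 2185159923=-0.03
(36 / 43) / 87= 0.01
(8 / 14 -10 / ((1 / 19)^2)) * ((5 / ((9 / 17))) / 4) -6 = -358187 / 42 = -8528.26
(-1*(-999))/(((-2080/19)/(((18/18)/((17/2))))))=-18981/17680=-1.07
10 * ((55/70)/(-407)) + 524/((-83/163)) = -22122123/21497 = -1029.08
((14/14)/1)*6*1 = 6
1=1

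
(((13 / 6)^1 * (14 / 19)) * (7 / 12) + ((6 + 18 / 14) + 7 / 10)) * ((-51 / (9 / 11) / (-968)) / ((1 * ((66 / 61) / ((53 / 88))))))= 11732689553 / 36707489280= 0.32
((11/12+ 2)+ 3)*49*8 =6958/3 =2319.33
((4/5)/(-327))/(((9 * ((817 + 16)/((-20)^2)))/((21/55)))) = -64/1284129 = -0.00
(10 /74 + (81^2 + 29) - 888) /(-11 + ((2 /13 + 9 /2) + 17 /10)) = -13713635 /11174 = -1227.28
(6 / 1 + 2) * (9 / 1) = 72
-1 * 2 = -2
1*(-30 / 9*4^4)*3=-2560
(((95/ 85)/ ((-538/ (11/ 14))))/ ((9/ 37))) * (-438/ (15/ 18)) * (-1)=-564509/ 160055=-3.53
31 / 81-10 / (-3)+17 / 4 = 2581 / 324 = 7.97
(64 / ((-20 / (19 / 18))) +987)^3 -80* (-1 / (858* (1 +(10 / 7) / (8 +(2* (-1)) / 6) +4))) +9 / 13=951666969.15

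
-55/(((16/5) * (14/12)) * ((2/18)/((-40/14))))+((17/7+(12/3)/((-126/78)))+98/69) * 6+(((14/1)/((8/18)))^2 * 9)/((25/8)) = 182841243/56350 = 3244.74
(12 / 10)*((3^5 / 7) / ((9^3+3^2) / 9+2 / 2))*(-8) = -11664 / 2905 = -4.02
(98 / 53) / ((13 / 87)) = 8526 / 689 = 12.37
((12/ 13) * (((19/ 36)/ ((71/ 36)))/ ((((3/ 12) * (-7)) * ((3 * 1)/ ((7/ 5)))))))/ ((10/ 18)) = -2736/ 23075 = -0.12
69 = 69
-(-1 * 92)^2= -8464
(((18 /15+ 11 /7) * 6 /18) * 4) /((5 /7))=388 /75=5.17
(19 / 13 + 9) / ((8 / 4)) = 68 / 13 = 5.23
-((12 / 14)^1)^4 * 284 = -368064 / 2401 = -153.30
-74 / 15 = -4.93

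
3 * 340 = 1020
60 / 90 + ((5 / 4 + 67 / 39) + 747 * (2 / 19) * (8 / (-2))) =-307161 / 988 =-310.89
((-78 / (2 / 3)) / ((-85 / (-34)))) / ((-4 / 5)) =117 / 2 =58.50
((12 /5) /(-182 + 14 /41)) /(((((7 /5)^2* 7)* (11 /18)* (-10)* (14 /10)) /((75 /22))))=415125 /1081900204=0.00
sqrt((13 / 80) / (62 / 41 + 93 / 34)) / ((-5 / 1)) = -sqrt(536501810) / 592100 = -0.04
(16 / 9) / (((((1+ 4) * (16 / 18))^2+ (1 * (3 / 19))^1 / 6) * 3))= 1824 / 60881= 0.03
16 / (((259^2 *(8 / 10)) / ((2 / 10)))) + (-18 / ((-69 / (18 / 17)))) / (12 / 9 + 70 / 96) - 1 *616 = -177686818836 / 288515381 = -615.87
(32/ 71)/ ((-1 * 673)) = -32/ 47783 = -0.00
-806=-806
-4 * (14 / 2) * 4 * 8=-896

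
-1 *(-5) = 5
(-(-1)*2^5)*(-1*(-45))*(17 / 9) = 2720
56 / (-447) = -56 / 447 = -0.13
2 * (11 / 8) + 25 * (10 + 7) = 1711 / 4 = 427.75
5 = 5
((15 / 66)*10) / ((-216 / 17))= -425 / 2376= -0.18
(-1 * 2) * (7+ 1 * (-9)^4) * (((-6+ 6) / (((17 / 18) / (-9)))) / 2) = 0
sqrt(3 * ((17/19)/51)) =sqrt(19)/19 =0.23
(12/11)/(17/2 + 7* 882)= 24/136015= 0.00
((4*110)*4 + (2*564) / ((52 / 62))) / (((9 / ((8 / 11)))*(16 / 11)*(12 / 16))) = 80728 / 351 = 229.99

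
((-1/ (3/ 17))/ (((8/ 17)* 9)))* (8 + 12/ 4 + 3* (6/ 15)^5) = -9962119/ 675000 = -14.76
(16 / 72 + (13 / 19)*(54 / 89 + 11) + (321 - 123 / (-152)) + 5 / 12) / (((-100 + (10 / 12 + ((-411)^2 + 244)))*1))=40225589 / 20584103340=0.00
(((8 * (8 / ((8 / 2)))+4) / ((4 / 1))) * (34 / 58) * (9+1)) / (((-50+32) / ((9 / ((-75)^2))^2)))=-17 / 4078125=-0.00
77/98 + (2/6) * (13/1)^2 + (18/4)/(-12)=9533/168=56.74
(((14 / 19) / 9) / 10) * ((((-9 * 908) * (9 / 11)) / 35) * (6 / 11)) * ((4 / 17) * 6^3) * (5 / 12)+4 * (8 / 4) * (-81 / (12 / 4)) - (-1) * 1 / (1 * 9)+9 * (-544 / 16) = -949636991 / 1758735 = -539.95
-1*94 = -94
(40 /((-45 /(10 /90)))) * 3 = -8 /27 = -0.30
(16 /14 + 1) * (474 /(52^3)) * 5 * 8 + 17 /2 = 540661 /61516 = 8.79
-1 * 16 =-16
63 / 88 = 0.72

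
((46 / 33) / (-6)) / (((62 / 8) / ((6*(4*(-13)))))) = 9568 / 1023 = 9.35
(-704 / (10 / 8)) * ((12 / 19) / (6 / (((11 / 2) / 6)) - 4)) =-92928 / 665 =-139.74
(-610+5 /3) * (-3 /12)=1825 /12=152.08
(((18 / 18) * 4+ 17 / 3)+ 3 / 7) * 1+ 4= 296 / 21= 14.10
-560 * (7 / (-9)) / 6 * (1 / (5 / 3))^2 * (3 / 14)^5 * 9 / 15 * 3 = 0.02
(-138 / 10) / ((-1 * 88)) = 69 / 440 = 0.16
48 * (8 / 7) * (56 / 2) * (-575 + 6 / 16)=-882624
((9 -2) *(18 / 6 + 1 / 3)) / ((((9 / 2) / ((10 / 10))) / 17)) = 2380 / 27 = 88.15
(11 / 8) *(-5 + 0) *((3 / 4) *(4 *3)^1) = -495 / 8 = -61.88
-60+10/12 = -59.17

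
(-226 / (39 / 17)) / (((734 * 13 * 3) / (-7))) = 13447 / 558207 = 0.02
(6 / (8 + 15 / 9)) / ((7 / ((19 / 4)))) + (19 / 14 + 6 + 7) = 3000 / 203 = 14.78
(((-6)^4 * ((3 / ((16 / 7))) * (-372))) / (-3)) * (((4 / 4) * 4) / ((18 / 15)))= 703080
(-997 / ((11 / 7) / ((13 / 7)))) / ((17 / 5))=-64805 / 187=-346.55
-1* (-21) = 21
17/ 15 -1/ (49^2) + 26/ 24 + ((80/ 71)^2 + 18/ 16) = 4.61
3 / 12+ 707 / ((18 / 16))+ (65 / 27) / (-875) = 11882273 / 18900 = 628.69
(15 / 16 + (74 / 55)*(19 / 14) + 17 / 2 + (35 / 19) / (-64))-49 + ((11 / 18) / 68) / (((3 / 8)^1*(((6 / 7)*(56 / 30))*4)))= -8114410363 / 214885440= -37.76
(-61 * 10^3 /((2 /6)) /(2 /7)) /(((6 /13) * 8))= -693875 /4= -173468.75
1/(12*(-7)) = -0.01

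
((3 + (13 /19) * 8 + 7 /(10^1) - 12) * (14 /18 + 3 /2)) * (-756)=462357 /95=4866.92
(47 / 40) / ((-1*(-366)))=47 / 14640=0.00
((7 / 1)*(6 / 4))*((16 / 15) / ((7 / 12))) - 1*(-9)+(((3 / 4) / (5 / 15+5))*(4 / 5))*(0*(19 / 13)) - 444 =-2079 / 5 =-415.80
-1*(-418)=418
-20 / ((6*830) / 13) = -13 / 249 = -0.05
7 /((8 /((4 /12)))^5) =7 /7962624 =0.00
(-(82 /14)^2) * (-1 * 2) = 3362 /49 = 68.61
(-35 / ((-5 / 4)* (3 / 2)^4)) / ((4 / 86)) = 9632 / 81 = 118.91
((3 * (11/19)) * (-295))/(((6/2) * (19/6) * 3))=-6490/361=-17.98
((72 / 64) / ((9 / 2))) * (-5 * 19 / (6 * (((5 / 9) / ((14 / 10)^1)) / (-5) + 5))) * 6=-1197 / 248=-4.83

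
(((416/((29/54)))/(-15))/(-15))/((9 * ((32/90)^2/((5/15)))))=117/116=1.01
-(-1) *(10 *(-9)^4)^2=4304672100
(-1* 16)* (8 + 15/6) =-168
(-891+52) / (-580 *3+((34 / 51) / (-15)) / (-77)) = 2907135 / 6029098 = 0.48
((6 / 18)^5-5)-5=-2429 / 243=-10.00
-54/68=-27/34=-0.79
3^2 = 9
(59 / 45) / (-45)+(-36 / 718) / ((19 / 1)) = -438889 / 13812525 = -0.03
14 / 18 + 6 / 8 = 55 / 36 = 1.53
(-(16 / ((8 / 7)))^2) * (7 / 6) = -686 / 3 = -228.67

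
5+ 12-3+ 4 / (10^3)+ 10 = 6001 / 250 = 24.00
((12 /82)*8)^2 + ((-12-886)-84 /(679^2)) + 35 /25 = -495579855649 /553578515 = -895.23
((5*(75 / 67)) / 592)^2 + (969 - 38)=1464679966801 / 1573232896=931.00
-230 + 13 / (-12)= -2773 / 12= -231.08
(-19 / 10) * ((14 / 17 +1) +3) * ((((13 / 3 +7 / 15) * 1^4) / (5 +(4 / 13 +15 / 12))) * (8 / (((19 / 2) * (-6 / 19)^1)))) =2592512 / 144925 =17.89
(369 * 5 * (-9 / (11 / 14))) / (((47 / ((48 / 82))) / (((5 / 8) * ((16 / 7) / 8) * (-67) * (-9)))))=-14652900 / 517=-28342.17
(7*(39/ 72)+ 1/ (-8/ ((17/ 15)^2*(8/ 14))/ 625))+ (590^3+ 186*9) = 103511832707/ 504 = 205380620.45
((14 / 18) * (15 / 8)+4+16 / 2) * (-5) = -1615 / 24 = -67.29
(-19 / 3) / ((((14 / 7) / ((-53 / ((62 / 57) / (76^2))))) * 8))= 6907013 / 62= 111403.44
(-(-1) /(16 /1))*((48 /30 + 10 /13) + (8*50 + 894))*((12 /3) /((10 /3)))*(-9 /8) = -284391 /2600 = -109.38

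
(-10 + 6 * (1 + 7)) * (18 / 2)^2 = 3078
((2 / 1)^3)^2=64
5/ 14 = 0.36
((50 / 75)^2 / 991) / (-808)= -1 / 1801638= -0.00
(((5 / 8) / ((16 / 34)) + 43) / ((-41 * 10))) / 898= -2837 / 23563520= -0.00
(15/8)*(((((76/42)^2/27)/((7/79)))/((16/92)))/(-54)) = -3279685/12002256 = -0.27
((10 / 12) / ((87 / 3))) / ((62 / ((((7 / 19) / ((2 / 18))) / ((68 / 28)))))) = 735 / 1161508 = 0.00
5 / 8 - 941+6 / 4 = -938.88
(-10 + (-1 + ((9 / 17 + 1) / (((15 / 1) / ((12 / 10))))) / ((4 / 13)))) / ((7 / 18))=-81108 / 2975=-27.26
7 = 7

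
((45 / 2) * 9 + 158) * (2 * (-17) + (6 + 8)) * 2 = -14420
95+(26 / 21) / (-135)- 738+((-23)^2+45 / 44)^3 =35957765396577131 / 241496640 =148895510.08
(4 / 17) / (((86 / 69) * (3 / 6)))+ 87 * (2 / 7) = 129126 / 5117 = 25.23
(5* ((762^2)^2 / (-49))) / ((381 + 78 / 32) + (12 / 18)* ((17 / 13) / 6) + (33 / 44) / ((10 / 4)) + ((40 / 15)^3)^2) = -1278058571413228800 / 27620042807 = -46272867.15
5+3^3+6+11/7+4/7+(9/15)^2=7088/175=40.50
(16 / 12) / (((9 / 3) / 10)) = 40 / 9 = 4.44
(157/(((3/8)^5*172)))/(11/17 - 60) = -21864448/10543041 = -2.07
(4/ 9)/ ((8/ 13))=13/ 18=0.72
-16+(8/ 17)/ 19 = -5160/ 323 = -15.98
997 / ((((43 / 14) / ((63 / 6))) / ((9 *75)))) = 98927325 / 43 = 2300635.47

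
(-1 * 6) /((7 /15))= -12.86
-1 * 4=-4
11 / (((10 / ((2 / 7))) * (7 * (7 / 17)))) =187 / 1715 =0.11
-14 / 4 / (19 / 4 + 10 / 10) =-14 / 23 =-0.61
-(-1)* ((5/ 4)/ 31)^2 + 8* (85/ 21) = 10456205/ 322896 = 32.38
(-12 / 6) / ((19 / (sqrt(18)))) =-6 * sqrt(2) / 19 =-0.45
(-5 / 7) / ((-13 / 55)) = 275 / 91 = 3.02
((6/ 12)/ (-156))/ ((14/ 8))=-1/ 546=-0.00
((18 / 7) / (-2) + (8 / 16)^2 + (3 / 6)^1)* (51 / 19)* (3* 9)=-20655 / 532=-38.83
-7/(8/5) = -35/8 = -4.38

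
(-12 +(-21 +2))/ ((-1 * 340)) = 31/ 340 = 0.09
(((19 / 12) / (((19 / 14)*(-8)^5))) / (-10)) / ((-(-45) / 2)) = 7 / 44236800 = 0.00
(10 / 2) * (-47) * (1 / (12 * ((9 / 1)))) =-2.18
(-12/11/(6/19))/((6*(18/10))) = -95/297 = -0.32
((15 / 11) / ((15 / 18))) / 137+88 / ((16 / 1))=5.51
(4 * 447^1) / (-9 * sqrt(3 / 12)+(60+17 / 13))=31.47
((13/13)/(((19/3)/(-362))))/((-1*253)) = 1086/4807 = 0.23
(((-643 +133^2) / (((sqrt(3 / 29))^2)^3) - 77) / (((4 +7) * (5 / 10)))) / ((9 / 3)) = 92385070 / 99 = 933182.53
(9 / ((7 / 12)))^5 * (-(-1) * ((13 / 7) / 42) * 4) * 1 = 127341766656 / 823543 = 154626.74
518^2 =268324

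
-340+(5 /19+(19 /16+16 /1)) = -98055 /304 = -322.55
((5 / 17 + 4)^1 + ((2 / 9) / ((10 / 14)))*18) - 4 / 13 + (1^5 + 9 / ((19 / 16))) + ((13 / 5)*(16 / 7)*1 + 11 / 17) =24.76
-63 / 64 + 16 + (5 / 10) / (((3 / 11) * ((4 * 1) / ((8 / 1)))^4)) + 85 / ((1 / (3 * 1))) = 57475 / 192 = 299.35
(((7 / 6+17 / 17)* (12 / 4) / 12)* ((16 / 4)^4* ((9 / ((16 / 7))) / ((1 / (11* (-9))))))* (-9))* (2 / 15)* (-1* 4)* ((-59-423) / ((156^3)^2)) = 18557 / 2138647680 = 0.00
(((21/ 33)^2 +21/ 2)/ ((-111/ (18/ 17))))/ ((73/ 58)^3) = -1544701704/ 29607694853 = -0.05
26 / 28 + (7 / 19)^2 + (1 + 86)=445077 / 5054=88.06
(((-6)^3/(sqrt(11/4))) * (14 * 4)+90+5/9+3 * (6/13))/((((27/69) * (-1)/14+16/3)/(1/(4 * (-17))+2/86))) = 1731877/11688690 -5842368 * sqrt(11)/1648405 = -11.61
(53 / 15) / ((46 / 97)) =7.45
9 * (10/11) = 90/11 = 8.18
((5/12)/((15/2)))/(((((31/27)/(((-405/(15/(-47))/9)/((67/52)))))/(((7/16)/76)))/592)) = 1424241/78926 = 18.05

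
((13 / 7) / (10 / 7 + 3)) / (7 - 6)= 13 / 31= 0.42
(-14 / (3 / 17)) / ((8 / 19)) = -2261 / 12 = -188.42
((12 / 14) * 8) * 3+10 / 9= 1366 / 63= 21.68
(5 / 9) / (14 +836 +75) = 1 / 1665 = 0.00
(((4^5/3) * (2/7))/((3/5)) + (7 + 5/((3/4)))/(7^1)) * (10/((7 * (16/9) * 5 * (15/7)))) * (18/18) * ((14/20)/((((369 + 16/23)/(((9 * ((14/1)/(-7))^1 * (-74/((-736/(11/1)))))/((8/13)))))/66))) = -493475697/9894400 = -49.87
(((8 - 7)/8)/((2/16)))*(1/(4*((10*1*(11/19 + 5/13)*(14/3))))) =741/133280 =0.01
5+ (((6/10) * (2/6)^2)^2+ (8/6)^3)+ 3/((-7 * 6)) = 69017/9450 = 7.30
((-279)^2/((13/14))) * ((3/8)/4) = 1634661/208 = 7858.95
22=22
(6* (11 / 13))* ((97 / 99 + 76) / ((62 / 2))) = 15242 / 1209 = 12.61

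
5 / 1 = 5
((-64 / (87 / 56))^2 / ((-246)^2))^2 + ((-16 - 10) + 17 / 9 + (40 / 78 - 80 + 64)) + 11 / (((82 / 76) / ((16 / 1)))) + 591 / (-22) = 362504934391055914807 / 3750278234269081086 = 96.66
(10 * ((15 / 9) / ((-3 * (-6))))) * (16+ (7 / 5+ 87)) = 290 / 3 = 96.67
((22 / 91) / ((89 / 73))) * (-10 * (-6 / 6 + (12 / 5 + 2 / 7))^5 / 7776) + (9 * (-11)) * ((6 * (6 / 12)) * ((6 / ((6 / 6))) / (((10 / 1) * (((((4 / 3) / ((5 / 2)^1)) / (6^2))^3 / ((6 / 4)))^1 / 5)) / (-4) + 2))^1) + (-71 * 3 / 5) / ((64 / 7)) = -895.66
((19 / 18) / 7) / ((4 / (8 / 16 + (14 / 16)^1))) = 209 / 4032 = 0.05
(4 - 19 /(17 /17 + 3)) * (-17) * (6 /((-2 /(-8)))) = 306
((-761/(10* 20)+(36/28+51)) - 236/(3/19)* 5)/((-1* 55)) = 31184381/231000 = 135.00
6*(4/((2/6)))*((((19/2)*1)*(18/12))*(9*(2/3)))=6156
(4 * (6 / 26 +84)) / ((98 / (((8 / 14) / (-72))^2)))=365 / 1685502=0.00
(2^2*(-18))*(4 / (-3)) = 96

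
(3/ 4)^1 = 3/ 4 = 0.75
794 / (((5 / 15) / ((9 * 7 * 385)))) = 57775410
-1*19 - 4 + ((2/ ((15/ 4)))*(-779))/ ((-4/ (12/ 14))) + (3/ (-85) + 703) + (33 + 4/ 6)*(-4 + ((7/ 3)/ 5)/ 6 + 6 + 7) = 34527277/ 32130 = 1074.61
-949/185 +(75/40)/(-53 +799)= -5660857/1104080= -5.13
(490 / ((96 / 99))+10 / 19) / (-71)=-153775 / 21584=-7.12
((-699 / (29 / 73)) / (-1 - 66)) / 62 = 51027 / 120466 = 0.42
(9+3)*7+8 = 92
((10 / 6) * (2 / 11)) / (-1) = -10 / 33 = -0.30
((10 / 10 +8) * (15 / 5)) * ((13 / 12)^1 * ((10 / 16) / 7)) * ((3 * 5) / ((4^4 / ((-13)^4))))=250622775 / 57344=4370.51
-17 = -17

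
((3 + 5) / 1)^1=8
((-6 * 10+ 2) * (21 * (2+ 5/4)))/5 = -7917/10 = -791.70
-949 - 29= -978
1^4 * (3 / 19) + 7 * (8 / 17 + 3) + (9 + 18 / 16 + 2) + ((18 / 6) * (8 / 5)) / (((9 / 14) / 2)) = 1996541 / 38760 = 51.51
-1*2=-2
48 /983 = 0.05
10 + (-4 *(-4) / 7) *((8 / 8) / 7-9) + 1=-453 / 49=-9.24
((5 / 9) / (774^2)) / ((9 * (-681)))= -5 / 33045631236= -0.00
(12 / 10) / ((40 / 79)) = 237 / 100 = 2.37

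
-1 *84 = -84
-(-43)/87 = 43/87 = 0.49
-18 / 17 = -1.06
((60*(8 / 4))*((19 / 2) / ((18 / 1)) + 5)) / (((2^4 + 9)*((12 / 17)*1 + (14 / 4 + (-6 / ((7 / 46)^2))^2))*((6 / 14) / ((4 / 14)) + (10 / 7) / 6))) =454864648 / 2000473562755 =0.00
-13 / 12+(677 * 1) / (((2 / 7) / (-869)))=-24709159 / 12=-2059096.58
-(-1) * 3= 3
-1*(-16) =16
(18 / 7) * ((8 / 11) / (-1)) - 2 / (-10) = -643 / 385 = -1.67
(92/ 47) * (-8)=-736/ 47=-15.66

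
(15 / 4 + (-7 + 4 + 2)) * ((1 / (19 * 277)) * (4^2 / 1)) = 44 / 5263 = 0.01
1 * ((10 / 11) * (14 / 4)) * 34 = 108.18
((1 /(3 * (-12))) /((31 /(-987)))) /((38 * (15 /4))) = 329 /53010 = 0.01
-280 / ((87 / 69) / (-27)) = 5995.86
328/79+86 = 90.15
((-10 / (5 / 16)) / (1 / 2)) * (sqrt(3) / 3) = -64 * sqrt(3) / 3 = -36.95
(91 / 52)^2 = 49 / 16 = 3.06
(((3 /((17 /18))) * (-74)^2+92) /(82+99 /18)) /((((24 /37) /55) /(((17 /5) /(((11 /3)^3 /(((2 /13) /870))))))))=8249187 /39914875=0.21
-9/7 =-1.29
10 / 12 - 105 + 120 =95 / 6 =15.83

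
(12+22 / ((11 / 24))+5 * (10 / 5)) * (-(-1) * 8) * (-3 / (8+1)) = -560 / 3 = -186.67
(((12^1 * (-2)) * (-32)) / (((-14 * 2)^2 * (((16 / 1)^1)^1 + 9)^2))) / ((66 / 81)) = 648 / 336875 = 0.00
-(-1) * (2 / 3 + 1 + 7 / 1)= 26 / 3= 8.67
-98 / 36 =-49 / 18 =-2.72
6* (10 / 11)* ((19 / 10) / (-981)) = -38 / 3597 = -0.01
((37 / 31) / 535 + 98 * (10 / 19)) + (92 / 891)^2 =12906411289003 / 250163811315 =51.59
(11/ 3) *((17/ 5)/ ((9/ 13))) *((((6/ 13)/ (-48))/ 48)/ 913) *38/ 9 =-323/ 19362240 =-0.00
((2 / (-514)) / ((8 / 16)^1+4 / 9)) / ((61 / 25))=-450 / 266509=-0.00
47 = 47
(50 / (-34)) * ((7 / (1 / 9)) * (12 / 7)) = -2700 / 17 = -158.82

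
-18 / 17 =-1.06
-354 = -354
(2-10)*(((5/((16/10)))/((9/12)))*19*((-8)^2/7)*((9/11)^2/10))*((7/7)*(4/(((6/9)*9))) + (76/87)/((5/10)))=-3283200/3509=-935.65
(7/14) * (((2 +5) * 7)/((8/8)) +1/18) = 883/36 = 24.53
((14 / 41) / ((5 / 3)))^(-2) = 42025 / 1764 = 23.82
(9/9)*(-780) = -780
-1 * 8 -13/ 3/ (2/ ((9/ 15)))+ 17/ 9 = -667/ 90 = -7.41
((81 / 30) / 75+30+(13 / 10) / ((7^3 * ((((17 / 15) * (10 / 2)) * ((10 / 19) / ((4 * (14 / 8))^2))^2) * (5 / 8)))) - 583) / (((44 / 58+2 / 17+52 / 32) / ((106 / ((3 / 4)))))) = -568241392736 / 18496875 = -30720.94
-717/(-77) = 717/77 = 9.31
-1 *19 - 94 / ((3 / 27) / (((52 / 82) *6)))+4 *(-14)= -135051 / 41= -3293.93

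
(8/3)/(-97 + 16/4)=-8/279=-0.03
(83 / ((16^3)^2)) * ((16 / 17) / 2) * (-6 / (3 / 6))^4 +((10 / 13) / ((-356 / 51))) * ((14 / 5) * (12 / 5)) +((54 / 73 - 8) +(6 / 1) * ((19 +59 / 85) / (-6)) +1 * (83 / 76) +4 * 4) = -11793922994279 / 1117425786880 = -10.55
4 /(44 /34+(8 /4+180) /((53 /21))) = 901 /16535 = 0.05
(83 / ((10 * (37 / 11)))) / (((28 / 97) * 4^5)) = 88561 / 10608640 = 0.01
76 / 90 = 38 / 45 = 0.84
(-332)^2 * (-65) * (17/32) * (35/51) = -15672475/6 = -2612079.17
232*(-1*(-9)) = 2088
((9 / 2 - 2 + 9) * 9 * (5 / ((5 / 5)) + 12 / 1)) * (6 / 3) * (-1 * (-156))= 548964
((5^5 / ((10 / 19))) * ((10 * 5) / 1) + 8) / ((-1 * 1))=-296883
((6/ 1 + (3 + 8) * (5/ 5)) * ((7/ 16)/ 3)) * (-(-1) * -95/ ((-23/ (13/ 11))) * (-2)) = -146965/ 6072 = -24.20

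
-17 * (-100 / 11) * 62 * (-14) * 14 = -20658400 / 11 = -1878036.36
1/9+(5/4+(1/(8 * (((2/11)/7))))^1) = 889/144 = 6.17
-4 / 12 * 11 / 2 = -11 / 6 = -1.83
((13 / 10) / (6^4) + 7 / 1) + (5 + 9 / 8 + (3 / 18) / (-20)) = 34001 / 2592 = 13.12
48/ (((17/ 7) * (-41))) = -336/ 697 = -0.48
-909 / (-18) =101 / 2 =50.50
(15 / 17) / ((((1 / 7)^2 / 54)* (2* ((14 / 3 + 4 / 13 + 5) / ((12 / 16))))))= 2321865 / 26452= 87.78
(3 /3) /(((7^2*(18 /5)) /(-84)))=-10 /21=-0.48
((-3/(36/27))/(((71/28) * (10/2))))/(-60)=21/7100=0.00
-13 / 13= -1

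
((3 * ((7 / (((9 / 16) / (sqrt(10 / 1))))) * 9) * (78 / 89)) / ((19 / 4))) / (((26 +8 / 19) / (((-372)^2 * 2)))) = 14507071488 * sqrt(10) / 22339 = 2053600.79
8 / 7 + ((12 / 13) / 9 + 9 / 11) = 2.06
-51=-51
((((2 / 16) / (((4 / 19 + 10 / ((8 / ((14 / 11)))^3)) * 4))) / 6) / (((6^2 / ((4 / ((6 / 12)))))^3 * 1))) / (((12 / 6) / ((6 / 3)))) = 101156 / 443858211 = 0.00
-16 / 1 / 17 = -16 / 17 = -0.94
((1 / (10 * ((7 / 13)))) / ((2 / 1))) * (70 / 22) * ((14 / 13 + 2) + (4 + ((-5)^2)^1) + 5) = 241 / 22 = 10.95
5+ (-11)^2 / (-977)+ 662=651538 / 977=666.88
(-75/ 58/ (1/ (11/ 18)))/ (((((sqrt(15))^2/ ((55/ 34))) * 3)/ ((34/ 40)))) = -605/ 25056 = -0.02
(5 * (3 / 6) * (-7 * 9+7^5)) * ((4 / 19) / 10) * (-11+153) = 2377648 / 19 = 125139.37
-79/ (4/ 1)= -79/ 4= -19.75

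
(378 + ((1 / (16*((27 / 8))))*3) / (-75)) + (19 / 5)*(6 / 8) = 1028293 / 2700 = 380.85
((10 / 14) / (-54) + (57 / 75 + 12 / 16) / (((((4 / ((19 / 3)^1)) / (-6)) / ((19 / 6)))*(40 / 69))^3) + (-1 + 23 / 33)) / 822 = -179695499914254983 / 699981004800000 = -256.71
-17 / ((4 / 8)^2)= -68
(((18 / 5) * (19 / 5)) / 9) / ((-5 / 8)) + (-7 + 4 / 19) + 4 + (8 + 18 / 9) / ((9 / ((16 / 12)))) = -239827 / 64125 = -3.74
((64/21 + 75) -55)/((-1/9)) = -1452/7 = -207.43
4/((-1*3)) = -1.33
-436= -436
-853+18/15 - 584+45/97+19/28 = -1434.66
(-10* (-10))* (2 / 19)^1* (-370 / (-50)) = 1480 / 19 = 77.89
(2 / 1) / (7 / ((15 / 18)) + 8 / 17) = 85 / 377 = 0.23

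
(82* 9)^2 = 544644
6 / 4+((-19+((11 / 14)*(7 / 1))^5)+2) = 160555 / 32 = 5017.34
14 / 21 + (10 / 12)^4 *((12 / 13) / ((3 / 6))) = 1093 / 702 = 1.56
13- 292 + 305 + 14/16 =215/8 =26.88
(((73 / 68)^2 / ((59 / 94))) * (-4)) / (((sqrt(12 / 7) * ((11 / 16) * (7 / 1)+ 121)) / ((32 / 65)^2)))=-1025896448 * sqrt(21) / 435052428525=-0.01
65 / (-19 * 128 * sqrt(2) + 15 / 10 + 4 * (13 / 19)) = -228267520 * sqrt(2) / 17081408191- 397670 / 17081408191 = -0.02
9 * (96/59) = 14.64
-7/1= -7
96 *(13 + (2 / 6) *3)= 1344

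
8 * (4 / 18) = 1.78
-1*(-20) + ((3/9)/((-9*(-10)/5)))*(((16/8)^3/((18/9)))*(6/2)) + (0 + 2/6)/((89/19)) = 16255/801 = 20.29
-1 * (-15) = 15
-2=-2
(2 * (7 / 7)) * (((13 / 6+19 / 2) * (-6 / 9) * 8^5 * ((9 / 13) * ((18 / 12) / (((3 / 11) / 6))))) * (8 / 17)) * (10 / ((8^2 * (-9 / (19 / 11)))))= 108953600 / 663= 164334.24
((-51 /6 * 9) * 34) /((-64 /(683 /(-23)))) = -1776483 /1472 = -1206.85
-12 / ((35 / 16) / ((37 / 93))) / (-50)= 0.04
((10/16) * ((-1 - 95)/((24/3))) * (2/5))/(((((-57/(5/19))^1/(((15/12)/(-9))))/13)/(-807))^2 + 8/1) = -22929391875/61313941016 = -0.37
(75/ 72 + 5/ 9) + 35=2635/ 72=36.60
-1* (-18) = 18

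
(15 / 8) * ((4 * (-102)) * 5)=-3825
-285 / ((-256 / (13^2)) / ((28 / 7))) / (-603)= -16055 / 12864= -1.25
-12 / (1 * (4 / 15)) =-45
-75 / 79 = -0.95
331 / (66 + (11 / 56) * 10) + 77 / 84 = 132149 / 22836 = 5.79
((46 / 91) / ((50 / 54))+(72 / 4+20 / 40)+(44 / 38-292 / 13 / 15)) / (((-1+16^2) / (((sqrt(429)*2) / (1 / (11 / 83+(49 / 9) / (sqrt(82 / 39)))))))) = 53366533*sqrt(429) / 2744571375+33960521*sqrt(902) / 89390250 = 11.81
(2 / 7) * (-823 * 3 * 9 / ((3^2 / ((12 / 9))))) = -6584 / 7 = -940.57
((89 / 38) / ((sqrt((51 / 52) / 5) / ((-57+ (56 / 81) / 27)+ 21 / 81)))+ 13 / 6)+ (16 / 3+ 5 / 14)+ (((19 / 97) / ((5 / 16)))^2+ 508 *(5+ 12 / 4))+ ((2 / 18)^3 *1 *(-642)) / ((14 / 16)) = 1628976710941 / 400117725-11039204 *sqrt(3315) / 2119203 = 3771.32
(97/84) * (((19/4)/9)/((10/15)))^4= 12641137/27869184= 0.45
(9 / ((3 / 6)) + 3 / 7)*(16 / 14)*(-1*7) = -1032 / 7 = -147.43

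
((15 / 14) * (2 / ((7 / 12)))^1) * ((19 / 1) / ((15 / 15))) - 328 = -12652 / 49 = -258.20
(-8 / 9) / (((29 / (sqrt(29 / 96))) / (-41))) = 41 * sqrt(174) / 783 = 0.69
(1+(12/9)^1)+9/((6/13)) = 131/6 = 21.83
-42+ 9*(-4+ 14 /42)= -75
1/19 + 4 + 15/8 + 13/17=17293/2584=6.69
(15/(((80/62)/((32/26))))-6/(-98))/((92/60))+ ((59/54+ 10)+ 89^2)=6282920713/791154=7941.46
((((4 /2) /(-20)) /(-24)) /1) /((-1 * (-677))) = 1 /162480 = 0.00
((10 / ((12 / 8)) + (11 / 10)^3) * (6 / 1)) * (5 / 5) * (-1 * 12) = -71979 / 125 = -575.83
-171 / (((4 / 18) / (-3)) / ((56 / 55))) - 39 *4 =120696 / 55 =2194.47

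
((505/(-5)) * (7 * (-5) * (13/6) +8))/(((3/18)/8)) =328856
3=3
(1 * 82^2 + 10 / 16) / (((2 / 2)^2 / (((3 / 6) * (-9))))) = -484173 / 16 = -30260.81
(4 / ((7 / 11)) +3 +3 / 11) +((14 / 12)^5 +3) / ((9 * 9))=9.62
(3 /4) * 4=3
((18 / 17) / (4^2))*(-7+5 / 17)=-513 / 1156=-0.44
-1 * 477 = -477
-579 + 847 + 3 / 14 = 3755 / 14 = 268.21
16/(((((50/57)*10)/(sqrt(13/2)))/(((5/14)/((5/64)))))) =21.26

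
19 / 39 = 0.49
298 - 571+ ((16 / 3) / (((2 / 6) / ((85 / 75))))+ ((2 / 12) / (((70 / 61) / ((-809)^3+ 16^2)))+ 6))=-32298071777 / 420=-76900170.90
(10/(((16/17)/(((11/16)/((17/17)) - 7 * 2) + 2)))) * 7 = -107695/128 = -841.37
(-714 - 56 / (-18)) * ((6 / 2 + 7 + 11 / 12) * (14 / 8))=-2933483 / 216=-13580.94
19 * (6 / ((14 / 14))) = 114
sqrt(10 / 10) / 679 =1 / 679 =0.00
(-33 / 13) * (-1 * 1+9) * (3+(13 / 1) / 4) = -1650 / 13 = -126.92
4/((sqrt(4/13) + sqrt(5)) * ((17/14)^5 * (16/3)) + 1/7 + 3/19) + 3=3 * (40701752 + 53954566 * sqrt(13) + 350704679 * sqrt(5))/(7491120 + 53954566 * sqrt(13) + 350704679 * sqrt(5))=3.10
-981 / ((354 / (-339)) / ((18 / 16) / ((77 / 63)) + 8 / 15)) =70908969 / 51920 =1365.74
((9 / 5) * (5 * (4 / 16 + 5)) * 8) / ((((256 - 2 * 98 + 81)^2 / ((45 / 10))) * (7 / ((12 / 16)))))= 81 / 8836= 0.01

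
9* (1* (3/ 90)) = 3/ 10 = 0.30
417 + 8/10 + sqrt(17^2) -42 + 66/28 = 27661/70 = 395.16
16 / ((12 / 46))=184 / 3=61.33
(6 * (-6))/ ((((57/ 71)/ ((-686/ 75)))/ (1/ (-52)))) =-48706/ 6175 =-7.89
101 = 101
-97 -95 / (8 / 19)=-2581 / 8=-322.62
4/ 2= 2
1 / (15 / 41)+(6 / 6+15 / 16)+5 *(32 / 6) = 2507 / 80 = 31.34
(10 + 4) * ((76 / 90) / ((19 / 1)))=28 / 45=0.62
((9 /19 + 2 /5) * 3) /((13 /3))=747 /1235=0.60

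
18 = 18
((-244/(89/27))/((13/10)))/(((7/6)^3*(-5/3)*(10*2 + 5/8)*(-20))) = -5692032/109134025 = -0.05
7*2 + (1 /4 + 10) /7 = 15.46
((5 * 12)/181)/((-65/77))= -924/2353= -0.39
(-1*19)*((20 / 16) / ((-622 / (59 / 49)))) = 5605 / 121912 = 0.05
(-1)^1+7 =6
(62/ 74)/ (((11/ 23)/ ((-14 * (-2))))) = 19964/ 407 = 49.05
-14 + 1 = -13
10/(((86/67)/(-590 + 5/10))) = -394965/86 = -4592.62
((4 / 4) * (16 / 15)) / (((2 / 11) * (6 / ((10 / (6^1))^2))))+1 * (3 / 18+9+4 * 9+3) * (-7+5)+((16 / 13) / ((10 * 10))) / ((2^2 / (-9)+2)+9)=-234122209 / 2500875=-93.62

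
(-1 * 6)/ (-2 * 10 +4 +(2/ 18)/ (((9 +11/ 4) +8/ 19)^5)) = 18284051162109375/ 48757468497862312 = 0.38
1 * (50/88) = 25/44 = 0.57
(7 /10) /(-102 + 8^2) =-0.02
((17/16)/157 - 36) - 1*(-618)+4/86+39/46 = 1448140853/2484368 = 582.90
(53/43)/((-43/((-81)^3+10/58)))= 816824552/53621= 15233.30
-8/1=-8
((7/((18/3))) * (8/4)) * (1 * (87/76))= 2.67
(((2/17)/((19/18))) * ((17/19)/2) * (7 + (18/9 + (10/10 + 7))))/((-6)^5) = -17/155952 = -0.00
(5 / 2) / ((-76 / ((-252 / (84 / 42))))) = 315 / 76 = 4.14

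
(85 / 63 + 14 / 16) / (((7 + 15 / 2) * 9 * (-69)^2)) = 0.00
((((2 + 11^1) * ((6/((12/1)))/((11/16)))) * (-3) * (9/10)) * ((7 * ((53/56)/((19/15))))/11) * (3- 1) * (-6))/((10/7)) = 1171989/11495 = 101.96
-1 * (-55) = 55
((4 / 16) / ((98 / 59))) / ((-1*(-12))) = 59 / 4704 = 0.01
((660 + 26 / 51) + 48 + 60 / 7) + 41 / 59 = 15118519 / 21063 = 717.78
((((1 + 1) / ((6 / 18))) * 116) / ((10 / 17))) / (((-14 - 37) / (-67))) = 7772 / 5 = 1554.40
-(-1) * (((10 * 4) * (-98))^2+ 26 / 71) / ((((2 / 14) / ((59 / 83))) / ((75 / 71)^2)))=2534562888401250 / 29706613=85319820.49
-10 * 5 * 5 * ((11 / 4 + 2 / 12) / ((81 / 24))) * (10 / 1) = -175000 / 81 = -2160.49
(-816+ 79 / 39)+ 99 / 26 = -4861 / 6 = -810.17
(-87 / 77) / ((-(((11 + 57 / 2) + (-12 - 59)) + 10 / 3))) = -522 / 13013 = -0.04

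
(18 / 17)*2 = 36 / 17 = 2.12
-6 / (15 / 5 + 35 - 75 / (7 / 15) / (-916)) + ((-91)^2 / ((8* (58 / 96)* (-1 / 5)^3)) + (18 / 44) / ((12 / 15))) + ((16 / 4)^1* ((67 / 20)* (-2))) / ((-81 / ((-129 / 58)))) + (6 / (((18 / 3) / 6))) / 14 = -214163.75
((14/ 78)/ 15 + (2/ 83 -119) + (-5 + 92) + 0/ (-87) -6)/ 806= -1843339/ 39135330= -0.05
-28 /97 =-0.29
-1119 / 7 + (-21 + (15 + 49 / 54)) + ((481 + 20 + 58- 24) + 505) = 330769 / 378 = 875.05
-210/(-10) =21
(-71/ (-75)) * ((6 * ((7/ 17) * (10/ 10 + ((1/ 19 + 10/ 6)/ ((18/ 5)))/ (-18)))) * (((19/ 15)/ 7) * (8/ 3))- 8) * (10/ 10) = -30090368/ 4647375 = -6.47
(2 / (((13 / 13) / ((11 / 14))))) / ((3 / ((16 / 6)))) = 88 / 63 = 1.40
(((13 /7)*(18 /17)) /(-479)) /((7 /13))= -3042 /399007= -0.01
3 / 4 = 0.75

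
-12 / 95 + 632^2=37945268 / 95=399423.87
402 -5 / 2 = 799 / 2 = 399.50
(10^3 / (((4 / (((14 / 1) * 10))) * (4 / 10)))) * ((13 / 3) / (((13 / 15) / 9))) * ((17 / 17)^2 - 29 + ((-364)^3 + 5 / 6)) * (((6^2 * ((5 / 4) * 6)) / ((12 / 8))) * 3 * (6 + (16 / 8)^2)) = -1025459994431250000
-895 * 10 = -8950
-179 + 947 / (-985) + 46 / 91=-16085532 / 89635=-179.46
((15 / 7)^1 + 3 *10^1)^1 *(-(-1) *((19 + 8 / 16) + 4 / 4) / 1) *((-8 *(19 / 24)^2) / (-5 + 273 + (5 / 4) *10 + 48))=-370025 / 36792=-10.06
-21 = -21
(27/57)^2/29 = 81/10469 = 0.01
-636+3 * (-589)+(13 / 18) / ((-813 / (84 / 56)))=-23443681 / 9756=-2403.00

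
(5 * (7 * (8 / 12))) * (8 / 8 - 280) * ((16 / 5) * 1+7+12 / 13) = -72411.23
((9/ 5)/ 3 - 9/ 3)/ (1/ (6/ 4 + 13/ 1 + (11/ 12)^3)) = -26387/ 720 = -36.65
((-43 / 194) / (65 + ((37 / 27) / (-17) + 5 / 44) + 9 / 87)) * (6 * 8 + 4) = -654794712 / 3700490927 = -0.18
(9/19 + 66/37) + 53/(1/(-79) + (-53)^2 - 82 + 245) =375550430/165055261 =2.28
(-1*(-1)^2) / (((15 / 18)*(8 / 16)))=-12 / 5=-2.40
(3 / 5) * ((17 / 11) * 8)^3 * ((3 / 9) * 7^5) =42277268992 / 6655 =6352707.59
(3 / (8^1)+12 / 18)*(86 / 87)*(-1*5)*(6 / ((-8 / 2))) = 7.72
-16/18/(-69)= 8/621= 0.01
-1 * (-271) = 271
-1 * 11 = -11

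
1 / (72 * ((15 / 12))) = 1 / 90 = 0.01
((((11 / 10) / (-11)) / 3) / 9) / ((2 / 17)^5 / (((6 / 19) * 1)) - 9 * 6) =1419857 / 20701487700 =0.00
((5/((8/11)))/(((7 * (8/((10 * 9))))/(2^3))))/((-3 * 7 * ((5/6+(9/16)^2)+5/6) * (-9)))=17600/74627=0.24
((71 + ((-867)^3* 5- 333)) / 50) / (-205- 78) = 3258572077 / 14150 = 230287.78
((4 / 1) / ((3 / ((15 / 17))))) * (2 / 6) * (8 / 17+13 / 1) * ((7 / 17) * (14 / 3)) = 448840 / 44217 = 10.15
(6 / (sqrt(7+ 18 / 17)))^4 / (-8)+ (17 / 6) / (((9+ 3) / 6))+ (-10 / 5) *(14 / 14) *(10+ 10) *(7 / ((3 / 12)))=-252498103 / 225228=-1121.08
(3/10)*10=3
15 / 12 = 5 / 4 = 1.25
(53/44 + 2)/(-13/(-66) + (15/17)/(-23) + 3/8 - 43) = -330786/4383551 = -0.08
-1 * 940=-940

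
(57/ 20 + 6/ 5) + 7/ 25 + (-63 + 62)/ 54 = 11641/ 2700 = 4.31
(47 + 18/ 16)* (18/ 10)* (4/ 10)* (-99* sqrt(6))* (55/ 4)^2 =-41507235* sqrt(6)/ 64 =-1588617.91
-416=-416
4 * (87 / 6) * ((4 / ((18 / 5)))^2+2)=15196 / 81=187.60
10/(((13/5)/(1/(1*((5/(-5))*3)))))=-50/39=-1.28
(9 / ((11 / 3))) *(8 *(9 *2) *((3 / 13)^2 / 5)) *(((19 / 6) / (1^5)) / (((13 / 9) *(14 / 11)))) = 6.48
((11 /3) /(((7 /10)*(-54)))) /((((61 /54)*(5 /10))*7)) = -220 /8967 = -0.02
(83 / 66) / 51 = 83 / 3366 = 0.02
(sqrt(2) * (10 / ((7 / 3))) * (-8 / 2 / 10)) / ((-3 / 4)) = 16 * sqrt(2) / 7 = 3.23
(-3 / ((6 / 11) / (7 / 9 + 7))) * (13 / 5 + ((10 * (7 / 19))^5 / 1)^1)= -216516025033 / 7428297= -29147.46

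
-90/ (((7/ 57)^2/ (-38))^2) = -1371857889960/ 2401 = -571369383.57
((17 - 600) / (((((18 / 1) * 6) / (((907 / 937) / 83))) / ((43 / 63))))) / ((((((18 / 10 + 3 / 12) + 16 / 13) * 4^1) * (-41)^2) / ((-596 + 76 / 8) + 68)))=1532626782115 / 1517500100380824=0.00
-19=-19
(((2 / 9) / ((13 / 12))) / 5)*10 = 16 / 39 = 0.41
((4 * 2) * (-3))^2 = 576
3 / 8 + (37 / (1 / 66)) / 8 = 2445 / 8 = 305.62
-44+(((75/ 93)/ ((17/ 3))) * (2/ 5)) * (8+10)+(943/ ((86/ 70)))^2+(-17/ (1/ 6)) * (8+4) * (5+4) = 563300803255/ 974423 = 578086.52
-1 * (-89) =89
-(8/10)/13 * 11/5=-44/325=-0.14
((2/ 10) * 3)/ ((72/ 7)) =7/ 120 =0.06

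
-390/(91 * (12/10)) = -25/7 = -3.57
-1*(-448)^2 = -200704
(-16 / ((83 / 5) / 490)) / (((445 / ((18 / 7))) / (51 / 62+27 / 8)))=-2623320 / 228997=-11.46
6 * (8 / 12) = 4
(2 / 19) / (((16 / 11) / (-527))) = -5797 / 152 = -38.14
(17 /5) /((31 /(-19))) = -323 /155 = -2.08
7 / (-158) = -7 / 158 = -0.04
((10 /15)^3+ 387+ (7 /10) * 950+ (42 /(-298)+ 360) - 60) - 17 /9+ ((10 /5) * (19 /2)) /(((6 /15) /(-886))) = -163875833 /4023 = -40734.73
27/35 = 0.77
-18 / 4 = -9 / 2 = -4.50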